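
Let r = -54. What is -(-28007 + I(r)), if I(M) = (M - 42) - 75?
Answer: 28178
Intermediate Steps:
I(M) = -117 + M (I(M) = (-42 + M) - 75 = -117 + M)
-(-28007 + I(r)) = -(-28007 + (-117 - 54)) = -(-28007 - 171) = -1*(-28178) = 28178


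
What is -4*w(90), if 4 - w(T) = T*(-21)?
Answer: -7576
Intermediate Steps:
w(T) = 4 + 21*T (w(T) = 4 - T*(-21) = 4 - (-21)*T = 4 + 21*T)
-4*w(90) = -4*(4 + 21*90) = -4*(4 + 1890) = -4*1894 = -7576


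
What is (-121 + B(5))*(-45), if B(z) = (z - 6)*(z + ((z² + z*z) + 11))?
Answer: 8415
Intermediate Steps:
B(z) = (-6 + z)*(11 + z + 2*z²) (B(z) = (-6 + z)*(z + ((z² + z²) + 11)) = (-6 + z)*(z + (2*z² + 11)) = (-6 + z)*(z + (11 + 2*z²)) = (-6 + z)*(11 + z + 2*z²))
(-121 + B(5))*(-45) = (-121 + (-66 - 11*5² + 2*5³ + 5*5))*(-45) = (-121 + (-66 - 11*25 + 2*125 + 25))*(-45) = (-121 + (-66 - 275 + 250 + 25))*(-45) = (-121 - 66)*(-45) = -187*(-45) = 8415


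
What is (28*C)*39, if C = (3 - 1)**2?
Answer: 4368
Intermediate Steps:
C = 4 (C = 2**2 = 4)
(28*C)*39 = (28*4)*39 = 112*39 = 4368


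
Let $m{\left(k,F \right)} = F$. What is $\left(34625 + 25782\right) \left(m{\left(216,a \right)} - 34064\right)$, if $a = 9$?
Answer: $-2057160385$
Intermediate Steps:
$\left(34625 + 25782\right) \left(m{\left(216,a \right)} - 34064\right) = \left(34625 + 25782\right) \left(9 - 34064\right) = 60407 \left(-34055\right) = -2057160385$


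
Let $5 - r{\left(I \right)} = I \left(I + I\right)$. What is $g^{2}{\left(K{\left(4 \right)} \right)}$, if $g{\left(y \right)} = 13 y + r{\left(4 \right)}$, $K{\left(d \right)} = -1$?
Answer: $1600$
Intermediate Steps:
$r{\left(I \right)} = 5 - 2 I^{2}$ ($r{\left(I \right)} = 5 - I \left(I + I\right) = 5 - I 2 I = 5 - 2 I^{2}$)
$g{\left(y \right)} = -27 + 13 y$ ($g{\left(y \right)} = 13 y + \left(5 - 2 \cdot 4^{2}\right) = 13 y + \left(5 - 32\right) = 13 y - 27 = -27 + 13 y$)
$g^{2}{\left(K{\left(4 \right)} \right)} = \left(-27 + 13 \left(-1\right)\right)^{2} = \left(-27 - 13\right)^{2} = \left(-40\right)^{2} = 1600$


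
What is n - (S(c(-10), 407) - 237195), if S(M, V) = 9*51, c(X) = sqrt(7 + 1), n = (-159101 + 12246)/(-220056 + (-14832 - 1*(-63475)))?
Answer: 40579774823/171413 ≈ 2.3674e+5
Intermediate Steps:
n = 146855/171413 (n = -146855/(-220056 + (-14832 + 63475)) = -146855/(-220056 + 48643) = -146855/(-171413) = -146855*(-1/171413) = 146855/171413 ≈ 0.85673)
c(X) = 2*sqrt(2) (c(X) = sqrt(8) = 2*sqrt(2))
S(M, V) = 459
n - (S(c(-10), 407) - 237195) = 146855/171413 - (459 - 237195) = 146855/171413 - 1*(-236736) = 146855/171413 + 236736 = 40579774823/171413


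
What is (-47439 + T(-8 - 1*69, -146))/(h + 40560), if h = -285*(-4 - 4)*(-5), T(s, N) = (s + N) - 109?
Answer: -47771/29160 ≈ -1.6382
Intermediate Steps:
T(s, N) = -109 + N + s (T(s, N) = (N + s) - 109 = -109 + N + s)
h = -11400 (h = -(-2280)*(-5) = -285*40 = -11400)
(-47439 + T(-8 - 1*69, -146))/(h + 40560) = (-47439 + (-109 - 146 + (-8 - 1*69)))/(-11400 + 40560) = (-47439 + (-109 - 146 + (-8 - 69)))/29160 = (-47439 + (-109 - 146 - 77))*(1/29160) = (-47439 - 332)*(1/29160) = -47771*1/29160 = -47771/29160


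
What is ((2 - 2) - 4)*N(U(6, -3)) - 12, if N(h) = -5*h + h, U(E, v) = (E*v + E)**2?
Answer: 2292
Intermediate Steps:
U(E, v) = (E + E*v)**2
N(h) = -4*h
((2 - 2) - 4)*N(U(6, -3)) - 12 = ((2 - 2) - 4)*(-4*6**2*(1 - 3)**2) - 12 = (0 - 4)*(-144*(-2)**2) - 12 = -(-16)*36*4 - 12 = -(-16)*144 - 12 = -4*(-576) - 12 = 2304 - 12 = 2292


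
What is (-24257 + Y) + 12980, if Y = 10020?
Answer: -1257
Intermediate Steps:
(-24257 + Y) + 12980 = (-24257 + 10020) + 12980 = -14237 + 12980 = -1257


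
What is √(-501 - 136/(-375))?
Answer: I*√2816085/75 ≈ 22.375*I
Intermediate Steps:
√(-501 - 136/(-375)) = √(-501 - 136*(-1/375)) = √(-501 + 136/375) = √(-187739/375) = I*√2816085/75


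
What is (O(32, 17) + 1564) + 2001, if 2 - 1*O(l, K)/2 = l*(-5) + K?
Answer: 3855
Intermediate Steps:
O(l, K) = 4 - 2*K + 10*l (O(l, K) = 4 - 2*(l*(-5) + K) = 4 - 2*(-5*l + K) = 4 - 2*(K - 5*l) = 4 + (-2*K + 10*l) = 4 - 2*K + 10*l)
(O(32, 17) + 1564) + 2001 = ((4 - 2*17 + 10*32) + 1564) + 2001 = ((4 - 34 + 320) + 1564) + 2001 = (290 + 1564) + 2001 = 1854 + 2001 = 3855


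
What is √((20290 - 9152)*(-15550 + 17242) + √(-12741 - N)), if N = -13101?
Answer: √(18845496 + 6*√10) ≈ 4341.1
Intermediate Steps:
√((20290 - 9152)*(-15550 + 17242) + √(-12741 - N)) = √((20290 - 9152)*(-15550 + 17242) + √(-12741 - 1*(-13101))) = √(11138*1692 + √(-12741 + 13101)) = √(18845496 + √360) = √(18845496 + 6*√10)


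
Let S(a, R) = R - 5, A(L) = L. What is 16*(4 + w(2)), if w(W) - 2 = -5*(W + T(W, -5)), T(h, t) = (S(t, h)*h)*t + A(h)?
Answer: -2624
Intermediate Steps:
S(a, R) = -5 + R
T(h, t) = h + h*t*(-5 + h) (T(h, t) = ((-5 + h)*h)*t + h = (h*(-5 + h))*t + h = h*t*(-5 + h) + h = h + h*t*(-5 + h))
w(W) = 2 - 5*W - 5*W*(26 - 5*W) (w(W) = 2 - 5*(W + W*(1 - 5*(-5 + W))) = 2 - 5*(W + W*(1 + (25 - 5*W))) = 2 - 5*(W + W*(26 - 5*W)) = 2 + (-5*W - 5*W*(26 - 5*W)) = 2 - 5*W - 5*W*(26 - 5*W))
16*(4 + w(2)) = 16*(4 + (2 - 135*2 + 25*2²)) = 16*(4 + (2 - 270 + 25*4)) = 16*(4 + (2 - 270 + 100)) = 16*(4 - 168) = 16*(-164) = -2624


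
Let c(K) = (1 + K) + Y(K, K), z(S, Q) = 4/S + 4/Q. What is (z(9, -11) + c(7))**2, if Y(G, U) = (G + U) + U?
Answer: 8288641/9801 ≈ 845.69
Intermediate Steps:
z(S, Q) = 4/Q + 4/S
Y(G, U) = G + 2*U
c(K) = 1 + 4*K (c(K) = (1 + K) + (K + 2*K) = (1 + K) + 3*K = 1 + 4*K)
(z(9, -11) + c(7))**2 = ((4/(-11) + 4/9) + (1 + 4*7))**2 = ((4*(-1/11) + 4*(1/9)) + (1 + 28))**2 = ((-4/11 + 4/9) + 29)**2 = (8/99 + 29)**2 = (2879/99)**2 = 8288641/9801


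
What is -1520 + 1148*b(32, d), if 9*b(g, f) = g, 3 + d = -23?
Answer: 23056/9 ≈ 2561.8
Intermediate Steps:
d = -26 (d = -3 - 23 = -26)
b(g, f) = g/9
-1520 + 1148*b(32, d) = -1520 + 1148*((1/9)*32) = -1520 + 1148*(32/9) = -1520 + 36736/9 = 23056/9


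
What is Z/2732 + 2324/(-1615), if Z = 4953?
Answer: 1649927/4412180 ≈ 0.37395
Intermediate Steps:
Z/2732 + 2324/(-1615) = 4953/2732 + 2324/(-1615) = 4953*(1/2732) + 2324*(-1/1615) = 4953/2732 - 2324/1615 = 1649927/4412180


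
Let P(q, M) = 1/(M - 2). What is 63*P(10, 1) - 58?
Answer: -121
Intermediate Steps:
P(q, M) = 1/(-2 + M)
63*P(10, 1) - 58 = 63/(-2 + 1) - 58 = 63/(-1) - 58 = 63*(-1) - 58 = -63 - 58 = -121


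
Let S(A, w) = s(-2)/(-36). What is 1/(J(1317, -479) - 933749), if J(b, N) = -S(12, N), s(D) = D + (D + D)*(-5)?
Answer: -2/1867497 ≈ -1.0710e-6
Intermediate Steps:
s(D) = -9*D (s(D) = D + (2*D)*(-5) = D - 10*D = -9*D)
S(A, w) = -1/2 (S(A, w) = -9*(-2)/(-36) = 18*(-1/36) = -1/2)
J(b, N) = 1/2 (J(b, N) = -1*(-1/2) = 1/2)
1/(J(1317, -479) - 933749) = 1/(1/2 - 933749) = 1/(-1867497/2) = -2/1867497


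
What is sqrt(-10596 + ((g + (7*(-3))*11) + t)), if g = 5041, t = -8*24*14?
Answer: I*sqrt(8474) ≈ 92.054*I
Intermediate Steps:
t = -2688 (t = -192*14 = -2688)
sqrt(-10596 + ((g + (7*(-3))*11) + t)) = sqrt(-10596 + ((5041 + (7*(-3))*11) - 2688)) = sqrt(-10596 + ((5041 - 21*11) - 2688)) = sqrt(-10596 + ((5041 - 231) - 2688)) = sqrt(-10596 + (4810 - 2688)) = sqrt(-10596 + 2122) = sqrt(-8474) = I*sqrt(8474)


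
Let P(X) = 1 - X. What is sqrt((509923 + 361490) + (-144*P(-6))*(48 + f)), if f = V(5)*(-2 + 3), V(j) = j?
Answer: sqrt(817989) ≈ 904.43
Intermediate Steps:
f = 5 (f = 5*(-2 + 3) = 5*1 = 5)
sqrt((509923 + 361490) + (-144*P(-6))*(48 + f)) = sqrt((509923 + 361490) + (-144*(1 - 1*(-6)))*(48 + 5)) = sqrt(871413 - 144*(1 + 6)*53) = sqrt(871413 - 144*7*53) = sqrt(871413 - 1008*53) = sqrt(871413 - 53424) = sqrt(817989)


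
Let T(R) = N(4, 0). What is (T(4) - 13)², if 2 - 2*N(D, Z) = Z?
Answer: 144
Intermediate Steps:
N(D, Z) = 1 - Z/2
T(R) = 1 (T(R) = 1 - ½*0 = 1 + 0 = 1)
(T(4) - 13)² = (1 - 13)² = (-12)² = 144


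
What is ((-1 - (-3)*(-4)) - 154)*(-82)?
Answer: 13694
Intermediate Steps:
((-1 - (-3)*(-4)) - 154)*(-82) = ((-1 - 3*4) - 154)*(-82) = ((-1 - 12) - 154)*(-82) = (-13 - 154)*(-82) = -167*(-82) = 13694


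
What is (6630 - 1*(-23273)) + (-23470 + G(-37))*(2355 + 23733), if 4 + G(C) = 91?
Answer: -609985801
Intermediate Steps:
G(C) = 87 (G(C) = -4 + 91 = 87)
(6630 - 1*(-23273)) + (-23470 + G(-37))*(2355 + 23733) = (6630 - 1*(-23273)) + (-23470 + 87)*(2355 + 23733) = (6630 + 23273) - 23383*26088 = 29903 - 610015704 = -609985801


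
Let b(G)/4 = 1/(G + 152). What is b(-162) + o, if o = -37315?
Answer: -186577/5 ≈ -37315.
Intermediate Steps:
b(G) = 4/(152 + G) (b(G) = 4/(G + 152) = 4/(152 + G))
b(-162) + o = 4/(152 - 162) - 37315 = 4/(-10) - 37315 = 4*(-⅒) - 37315 = -⅖ - 37315 = -186577/5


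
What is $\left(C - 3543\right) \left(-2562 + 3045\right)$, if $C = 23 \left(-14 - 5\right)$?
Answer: $-1922340$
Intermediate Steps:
$C = -437$ ($C = 23 \left(-19\right) = -437$)
$\left(C - 3543\right) \left(-2562 + 3045\right) = \left(-437 - 3543\right) \left(-2562 + 3045\right) = \left(-3980\right) 483 = -1922340$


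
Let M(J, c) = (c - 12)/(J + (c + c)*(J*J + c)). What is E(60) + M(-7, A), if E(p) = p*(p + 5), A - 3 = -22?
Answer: 144301/37 ≈ 3900.0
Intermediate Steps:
A = -19 (A = 3 - 22 = -19)
E(p) = p*(5 + p)
M(J, c) = (-12 + c)/(J + 2*c*(c + J**2)) (M(J, c) = (-12 + c)/(J + (2*c)*(J**2 + c)) = (-12 + c)/(J + (2*c)*(c + J**2)) = (-12 + c)/(J + 2*c*(c + J**2)))
E(60) + M(-7, A) = 60*(5 + 60) + (-12 - 19)/(-7 + 2*(-19)**2 + 2*(-19)*(-7)**2) = 60*65 - 31/(-7 + 2*361 + 2*(-19)*49) = 3900 - 31/(-7 + 722 - 1862) = 3900 - 31/(-1147) = 3900 - 1/1147*(-31) = 3900 + 1/37 = 144301/37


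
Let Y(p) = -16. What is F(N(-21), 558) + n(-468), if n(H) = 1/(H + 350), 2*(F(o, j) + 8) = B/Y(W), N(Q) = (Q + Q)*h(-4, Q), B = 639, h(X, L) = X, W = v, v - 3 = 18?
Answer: -52821/1888 ≈ -27.977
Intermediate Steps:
v = 21 (v = 3 + 18 = 21)
W = 21
N(Q) = -8*Q (N(Q) = (Q + Q)*(-4) = (2*Q)*(-4) = -8*Q)
F(o, j) = -895/32 (F(o, j) = -8 + (639/(-16))/2 = -8 + (639*(-1/16))/2 = -8 + (½)*(-639/16) = -8 - 639/32 = -895/32)
n(H) = 1/(350 + H)
F(N(-21), 558) + n(-468) = -895/32 + 1/(350 - 468) = -895/32 + 1/(-118) = -895/32 - 1/118 = -52821/1888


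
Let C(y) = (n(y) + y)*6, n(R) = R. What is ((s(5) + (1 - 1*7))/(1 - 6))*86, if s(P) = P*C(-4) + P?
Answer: 20726/5 ≈ 4145.2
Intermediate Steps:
C(y) = 12*y (C(y) = (y + y)*6 = (2*y)*6 = 12*y)
s(P) = -47*P (s(P) = P*(12*(-4)) + P = P*(-48) + P = -48*P + P = -47*P)
((s(5) + (1 - 1*7))/(1 - 6))*86 = ((-47*5 + (1 - 1*7))/(1 - 6))*86 = ((-235 + (1 - 7))/(-5))*86 = ((-235 - 6)*(-⅕))*86 = -241*(-⅕)*86 = (241/5)*86 = 20726/5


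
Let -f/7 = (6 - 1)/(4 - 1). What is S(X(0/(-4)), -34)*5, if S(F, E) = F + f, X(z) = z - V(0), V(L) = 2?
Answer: -205/3 ≈ -68.333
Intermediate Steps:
X(z) = -2 + z (X(z) = z - 1*2 = z - 2 = -2 + z)
f = -35/3 (f = -7*(6 - 1)/(4 - 1) = -35/3 ≈ -11.667)
S(F, E) = -35/3 + F (S(F, E) = F - 35/3 = -35/3 + F)
S(X(0/(-4)), -34)*5 = (-35/3 + (-2 + 0/(-4)))*5 = (-35/3 + (-2 + 0*(-¼)))*5 = (-35/3 + (-2 + 0))*5 = (-35/3 - 2)*5 = -41/3*5 = -205/3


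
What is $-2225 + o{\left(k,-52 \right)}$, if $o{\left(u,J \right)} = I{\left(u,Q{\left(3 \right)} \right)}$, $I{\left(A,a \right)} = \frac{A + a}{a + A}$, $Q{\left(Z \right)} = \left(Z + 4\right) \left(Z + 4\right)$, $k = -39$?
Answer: $-2224$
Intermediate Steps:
$Q{\left(Z \right)} = \left(4 + Z\right)^{2}$ ($Q{\left(Z \right)} = \left(4 + Z\right) \left(4 + Z\right) = \left(4 + Z\right)^{2}$)
$I{\left(A,a \right)} = 1$ ($I{\left(A,a \right)} = \frac{A + a}{A + a} = 1$)
$o{\left(u,J \right)} = 1$
$-2225 + o{\left(k,-52 \right)} = -2225 + 1 = -2224$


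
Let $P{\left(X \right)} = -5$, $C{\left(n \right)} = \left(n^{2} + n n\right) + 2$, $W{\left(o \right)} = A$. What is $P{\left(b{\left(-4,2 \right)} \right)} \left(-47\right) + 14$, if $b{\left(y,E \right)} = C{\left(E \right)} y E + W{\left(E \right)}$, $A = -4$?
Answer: $249$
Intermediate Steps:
$W{\left(o \right)} = -4$
$C{\left(n \right)} = 2 + 2 n^{2}$ ($C{\left(n \right)} = \left(n^{2} + n^{2}\right) + 2 = 2 n^{2} + 2 = 2 + 2 n^{2}$)
$b{\left(y,E \right)} = -4 + E y \left(2 + 2 E^{2}\right)$ ($b{\left(y,E \right)} = \left(2 + 2 E^{2}\right) y E - 4 = y \left(2 + 2 E^{2}\right) E - 4 = E y \left(2 + 2 E^{2}\right) - 4 = -4 + E y \left(2 + 2 E^{2}\right)$)
$P{\left(b{\left(-4,2 \right)} \right)} \left(-47\right) + 14 = \left(-5\right) \left(-47\right) + 14 = 235 + 14 = 249$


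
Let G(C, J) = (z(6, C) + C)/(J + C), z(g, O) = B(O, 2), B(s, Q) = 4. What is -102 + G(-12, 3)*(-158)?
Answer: -2182/9 ≈ -242.44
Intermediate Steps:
z(g, O) = 4
G(C, J) = (4 + C)/(C + J) (G(C, J) = (4 + C)/(J + C) = (4 + C)/(C + J))
-102 + G(-12, 3)*(-158) = -102 + ((4 - 12)/(-12 + 3))*(-158) = -102 + (-8/(-9))*(-158) = -102 - 1/9*(-8)*(-158) = -102 + (8/9)*(-158) = -102 - 1264/9 = -2182/9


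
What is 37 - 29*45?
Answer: -1268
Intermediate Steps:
37 - 29*45 = 37 - 1305 = -1268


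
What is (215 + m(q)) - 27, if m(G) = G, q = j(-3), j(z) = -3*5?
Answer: 173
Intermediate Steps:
j(z) = -15
q = -15
(215 + m(q)) - 27 = (215 - 15) - 27 = 200 - 27 = 173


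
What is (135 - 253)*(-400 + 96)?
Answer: 35872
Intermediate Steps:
(135 - 253)*(-400 + 96) = -118*(-304) = 35872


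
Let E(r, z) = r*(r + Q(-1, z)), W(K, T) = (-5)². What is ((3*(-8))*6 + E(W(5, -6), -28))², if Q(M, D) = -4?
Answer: 145161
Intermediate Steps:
W(K, T) = 25
E(r, z) = r*(-4 + r) (E(r, z) = r*(r - 4) = r*(-4 + r))
((3*(-8))*6 + E(W(5, -6), -28))² = ((3*(-8))*6 + 25*(-4 + 25))² = (-24*6 + 25*21)² = (-144 + 525)² = 381² = 145161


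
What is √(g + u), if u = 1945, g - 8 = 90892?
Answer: √92845 ≈ 304.70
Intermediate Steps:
g = 90900 (g = 8 + 90892 = 90900)
√(g + u) = √(90900 + 1945) = √92845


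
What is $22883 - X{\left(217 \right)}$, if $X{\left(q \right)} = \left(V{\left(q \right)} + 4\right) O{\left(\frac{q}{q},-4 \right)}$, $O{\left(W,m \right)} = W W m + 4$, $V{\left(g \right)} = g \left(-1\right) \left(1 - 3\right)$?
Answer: $22883$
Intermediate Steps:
$V{\left(g \right)} = 2 g$ ($V{\left(g \right)} = - g \left(-2\right) = 2 g$)
$O{\left(W,m \right)} = 4 + m W^{2}$ ($O{\left(W,m \right)} = W^{2} m + 4 = m W^{2} + 4 = 4 + m W^{2}$)
$X{\left(q \right)} = 0$ ($X{\left(q \right)} = \left(2 q + 4\right) \left(4 - 4 \left(\frac{q}{q}\right)^{2}\right) = \left(4 + 2 q\right) \left(4 - 4 \cdot 1^{2}\right) = \left(4 + 2 q\right) \left(4 - 4\right) = \left(4 + 2 q\right) 0 = 0$)
$22883 - X{\left(217 \right)} = 22883 - 0 = 22883 + 0 = 22883$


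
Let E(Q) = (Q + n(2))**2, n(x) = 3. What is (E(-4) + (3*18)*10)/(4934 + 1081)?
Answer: 541/6015 ≈ 0.089942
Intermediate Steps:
E(Q) = (3 + Q)**2 (E(Q) = (Q + 3)**2 = (3 + Q)**2)
(E(-4) + (3*18)*10)/(4934 + 1081) = ((3 - 4)**2 + (3*18)*10)/(4934 + 1081) = ((-1)**2 + 54*10)/6015 = (1 + 540)*(1/6015) = 541*(1/6015) = 541/6015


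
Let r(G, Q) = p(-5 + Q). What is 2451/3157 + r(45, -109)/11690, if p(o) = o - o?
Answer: 2451/3157 ≈ 0.77637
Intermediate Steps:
p(o) = 0
r(G, Q) = 0
2451/3157 + r(45, -109)/11690 = 2451/3157 + 0/11690 = 2451*(1/3157) + 0*(1/11690) = 2451/3157 + 0 = 2451/3157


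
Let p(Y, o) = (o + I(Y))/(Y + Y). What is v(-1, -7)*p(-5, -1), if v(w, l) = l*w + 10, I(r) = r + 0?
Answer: 51/5 ≈ 10.200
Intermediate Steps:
I(r) = r
p(Y, o) = (Y + o)/(2*Y) (p(Y, o) = (o + Y)/(Y + Y) = (Y + o)/((2*Y)) = (Y + o)*(1/(2*Y)) = (Y + o)/(2*Y))
v(w, l) = 10 + l*w
v(-1, -7)*p(-5, -1) = (10 - 7*(-1))*((1/2)*(-5 - 1)/(-5)) = (10 + 7)*((1/2)*(-1/5)*(-6)) = 17*(3/5) = 51/5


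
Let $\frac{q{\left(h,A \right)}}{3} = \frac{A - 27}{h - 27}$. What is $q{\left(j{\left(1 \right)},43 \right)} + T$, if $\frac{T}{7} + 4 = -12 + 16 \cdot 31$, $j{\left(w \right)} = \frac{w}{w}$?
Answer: $\frac{43656}{13} \approx 3358.2$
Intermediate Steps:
$j{\left(w \right)} = 1$
$T = 3360$ ($T = -28 + 7 \left(-12 + 16 \cdot 31\right) = -28 + 7 \left(-12 + 496\right) = -28 + 7 \cdot 484 = -28 + 3388 = 3360$)
$q{\left(h,A \right)} = \frac{3 \left(-27 + A\right)}{-27 + h}$ ($q{\left(h,A \right)} = 3 \frac{A - 27}{h - 27} = 3 \frac{-27 + A}{-27 + h} = \frac{3 \left(-27 + A\right)}{-27 + h}$)
$q{\left(j{\left(1 \right)},43 \right)} + T = \frac{3 \left(-27 + 43\right)}{-27 + 1} + 3360 = 3 \frac{1}{-26} \cdot 16 + 3360 = 3 \left(- \frac{1}{26}\right) 16 + 3360 = - \frac{24}{13} + 3360 = \frac{43656}{13}$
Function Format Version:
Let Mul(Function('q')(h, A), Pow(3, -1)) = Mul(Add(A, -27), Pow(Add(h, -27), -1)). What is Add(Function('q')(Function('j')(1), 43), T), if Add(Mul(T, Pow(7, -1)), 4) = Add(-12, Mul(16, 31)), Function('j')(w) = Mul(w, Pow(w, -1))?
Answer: Rational(43656, 13) ≈ 3358.2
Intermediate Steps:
Function('j')(w) = 1
T = 3360 (T = Add(-28, Mul(7, Add(-12, Mul(16, 31)))) = Add(-28, Mul(7, Add(-12, 496))) = Add(-28, Mul(7, 484)) = Add(-28, 3388) = 3360)
Function('q')(h, A) = Mul(3, Pow(Add(-27, h), -1), Add(-27, A)) (Function('q')(h, A) = Mul(3, Mul(Add(A, -27), Pow(Add(h, -27), -1))) = Mul(3, Mul(Add(-27, A), Pow(Add(-27, h), -1))) = Mul(3, Mul(Pow(Add(-27, h), -1), Add(-27, A))) = Mul(3, Pow(Add(-27, h), -1), Add(-27, A)))
Add(Function('q')(Function('j')(1), 43), T) = Add(Mul(3, Pow(Add(-27, 1), -1), Add(-27, 43)), 3360) = Add(Mul(3, Pow(-26, -1), 16), 3360) = Add(Mul(3, Rational(-1, 26), 16), 3360) = Add(Rational(-24, 13), 3360) = Rational(43656, 13)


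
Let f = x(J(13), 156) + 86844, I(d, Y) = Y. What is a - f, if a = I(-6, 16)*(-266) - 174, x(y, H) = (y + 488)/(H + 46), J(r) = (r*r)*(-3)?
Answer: -18437329/202 ≈ -91274.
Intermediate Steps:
J(r) = -3*r**2 (J(r) = r**2*(-3) = -3*r**2)
x(y, H) = (488 + y)/(46 + H)
a = -4430 (a = 16*(-266) - 174 = -4256 - 174 = -4430)
f = 17542469/202 (f = (488 - 3*13**2)/(46 + 156) + 86844 = (488 - 3*169)/202 + 86844 = (488 - 507)/202 + 86844 = (1/202)*(-19) + 86844 = -19/202 + 86844 = 17542469/202 ≈ 86844.)
a - f = -4430 - 1*17542469/202 = -4430 - 17542469/202 = -18437329/202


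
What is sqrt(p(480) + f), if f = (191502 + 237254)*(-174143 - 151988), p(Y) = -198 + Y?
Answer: I*sqrt(139830622754) ≈ 3.7394e+5*I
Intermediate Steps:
f = -139830623036 (f = 428756*(-326131) = -139830623036)
sqrt(p(480) + f) = sqrt((-198 + 480) - 139830623036) = sqrt(282 - 139830623036) = sqrt(-139830622754) = I*sqrt(139830622754)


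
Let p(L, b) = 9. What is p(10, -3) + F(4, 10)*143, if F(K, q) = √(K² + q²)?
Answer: 9 + 286*√29 ≈ 1549.2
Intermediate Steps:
p(10, -3) + F(4, 10)*143 = 9 + √(4² + 10²)*143 = 9 + √(16 + 100)*143 = 9 + √116*143 = 9 + (2*√29)*143 = 9 + 286*√29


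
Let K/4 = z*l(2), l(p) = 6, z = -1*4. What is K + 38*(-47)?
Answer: -1882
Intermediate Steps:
z = -4
K = -96 (K = 4*(-4*6) = 4*(-24) = -96)
K + 38*(-47) = -96 + 38*(-47) = -96 - 1786 = -1882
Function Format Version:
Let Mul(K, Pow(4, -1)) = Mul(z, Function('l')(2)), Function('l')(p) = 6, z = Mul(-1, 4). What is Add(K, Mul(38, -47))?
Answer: -1882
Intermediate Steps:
z = -4
K = -96 (K = Mul(4, Mul(-4, 6)) = Mul(4, -24) = -96)
Add(K, Mul(38, -47)) = Add(-96, Mul(38, -47)) = Add(-96, -1786) = -1882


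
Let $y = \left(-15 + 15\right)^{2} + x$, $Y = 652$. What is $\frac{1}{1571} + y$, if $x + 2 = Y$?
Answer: $\frac{1021151}{1571} \approx 650.0$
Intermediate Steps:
$x = 650$ ($x = -2 + 652 = 650$)
$y = 650$ ($y = \left(-15 + 15\right)^{2} + 650 = 0^{2} + 650 = 0 + 650 = 650$)
$\frac{1}{1571} + y = \frac{1}{1571} + 650 = \frac{1021151}{1571}$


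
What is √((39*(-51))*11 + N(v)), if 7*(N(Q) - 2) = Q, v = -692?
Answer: I*√1076817/7 ≈ 148.24*I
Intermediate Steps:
N(Q) = 2 + Q/7
√((39*(-51))*11 + N(v)) = √((39*(-51))*11 + (2 + (⅐)*(-692))) = √(-1989*11 + (2 - 692/7)) = √(-21879 - 678/7) = √(-153831/7) = I*√1076817/7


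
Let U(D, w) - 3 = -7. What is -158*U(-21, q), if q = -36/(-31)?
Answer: 632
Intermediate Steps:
q = 36/31 (q = -36*(-1/31) = 36/31 ≈ 1.1613)
U(D, w) = -4 (U(D, w) = 3 - 7 = -4)
-158*U(-21, q) = -158*(-4) = 632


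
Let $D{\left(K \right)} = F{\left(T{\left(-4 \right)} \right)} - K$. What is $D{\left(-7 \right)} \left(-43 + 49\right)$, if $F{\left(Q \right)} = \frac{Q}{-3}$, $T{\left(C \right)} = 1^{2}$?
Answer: $40$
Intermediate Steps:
$T{\left(C \right)} = 1$
$F{\left(Q \right)} = - \frac{Q}{3}$ ($F{\left(Q \right)} = Q \left(- \frac{1}{3}\right) = - \frac{Q}{3}$)
$D{\left(K \right)} = - \frac{1}{3} - K$ ($D{\left(K \right)} = \left(- \frac{1}{3}\right) 1 - K = - \frac{1}{3} - K$)
$D{\left(-7 \right)} \left(-43 + 49\right) = \left(- \frac{1}{3} - -7\right) \left(-43 + 49\right) = \left(- \frac{1}{3} + 7\right) 6 = \frac{20}{3} \cdot 6 = 40$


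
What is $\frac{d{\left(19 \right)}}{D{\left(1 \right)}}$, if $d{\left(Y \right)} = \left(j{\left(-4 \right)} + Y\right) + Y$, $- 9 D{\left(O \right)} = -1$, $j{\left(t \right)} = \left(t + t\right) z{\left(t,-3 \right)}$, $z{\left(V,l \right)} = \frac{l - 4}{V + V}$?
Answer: $279$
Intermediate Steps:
$z{\left(V,l \right)} = \frac{-4 + l}{2 V}$
$j{\left(t \right)} = -7$ ($j{\left(t \right)} = \left(t + t\right) \frac{-4 - 3}{2 t} = 2 t \frac{1}{2} \frac{1}{t} \left(-7\right) = 2 t \left(- \frac{7}{2 t}\right) = -7$)
$D{\left(O \right)} = \frac{1}{9}$ ($D{\left(O \right)} = \left(- \frac{1}{9}\right) \left(-1\right) = \frac{1}{9}$)
$d{\left(Y \right)} = -7 + 2 Y$ ($d{\left(Y \right)} = \left(-7 + Y\right) + Y = -7 + 2 Y$)
$\frac{d{\left(19 \right)}}{D{\left(1 \right)}} = \left(-7 + 2 \cdot 19\right) \frac{1}{\frac{1}{9}} = \left(-7 + 38\right) 9 = 31 \cdot 9 = 279$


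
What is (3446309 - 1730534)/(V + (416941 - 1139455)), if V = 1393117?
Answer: 1715775/670603 ≈ 2.5586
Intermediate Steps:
(3446309 - 1730534)/(V + (416941 - 1139455)) = (3446309 - 1730534)/(1393117 + (416941 - 1139455)) = 1715775/(1393117 - 722514) = 1715775/670603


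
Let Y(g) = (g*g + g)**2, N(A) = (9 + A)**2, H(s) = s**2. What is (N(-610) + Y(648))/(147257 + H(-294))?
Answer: 176864345905/233693 ≈ 7.5682e+5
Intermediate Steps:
Y(g) = (g + g**2)**2 (Y(g) = (g**2 + g)**2 = (g + g**2)**2)
(N(-610) + Y(648))/(147257 + H(-294)) = ((9 - 610)**2 + 648**2*(1 + 648)**2)/(147257 + (-294)**2) = ((-601)**2 + 419904*649**2)/(147257 + 86436) = (361201 + 419904*421201)/233693 = (361201 + 176863984704)*(1/233693) = 176864345905*(1/233693) = 176864345905/233693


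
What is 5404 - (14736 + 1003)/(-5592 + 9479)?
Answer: 20989609/3887 ≈ 5400.0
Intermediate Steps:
5404 - (14736 + 1003)/(-5592 + 9479) = 5404 - 15739/3887 = 20989609/3887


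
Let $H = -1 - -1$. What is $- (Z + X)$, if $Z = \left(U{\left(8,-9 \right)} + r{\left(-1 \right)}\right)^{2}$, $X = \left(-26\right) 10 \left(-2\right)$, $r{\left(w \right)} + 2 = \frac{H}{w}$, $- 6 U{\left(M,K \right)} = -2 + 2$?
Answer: $-524$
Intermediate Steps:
$U{\left(M,K \right)} = 0$ ($U{\left(M,K \right)} = - \frac{-2 + 2}{6} = \left(- \frac{1}{6}\right) 0 = 0$)
$H = 0$ ($H = -1 + 1 = 0$)
$r{\left(w \right)} = -2$ ($r{\left(w \right)} = -2 + \frac{0}{w} = -2 + 0 = -2$)
$X = 520$ ($X = \left(-260\right) \left(-2\right) = 520$)
$Z = 4$ ($Z = \left(0 - 2\right)^{2} = \left(-2\right)^{2} = 4$)
$- (Z + X) = - (4 + 520) = \left(-1\right) 524 = -524$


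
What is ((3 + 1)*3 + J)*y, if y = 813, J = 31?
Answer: 34959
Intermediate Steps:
((3 + 1)*3 + J)*y = ((3 + 1)*3 + 31)*813 = (4*3 + 31)*813 = (12 + 31)*813 = 43*813 = 34959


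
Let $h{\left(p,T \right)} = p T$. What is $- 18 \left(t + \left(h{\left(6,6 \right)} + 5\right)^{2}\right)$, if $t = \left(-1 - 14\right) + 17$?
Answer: $-30294$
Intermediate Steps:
$h{\left(p,T \right)} = T p$
$t = 2$ ($t = -15 + 17 = 2$)
$- 18 \left(t + \left(h{\left(6,6 \right)} + 5\right)^{2}\right) = - 18 \left(2 + \left(6 \cdot 6 + 5\right)^{2}\right) = - 18 \left(2 + \left(36 + 5\right)^{2}\right) = - 18 \left(2 + 41^{2}\right) = - 18 \left(2 + 1681\right) = \left(-18\right) 1683 = -30294$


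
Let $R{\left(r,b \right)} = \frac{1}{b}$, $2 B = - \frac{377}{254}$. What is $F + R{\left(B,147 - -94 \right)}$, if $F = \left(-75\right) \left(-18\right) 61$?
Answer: $\frac{19846351}{241} \approx 82350.0$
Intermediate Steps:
$B = - \frac{377}{508}$ ($B = \frac{\left(-377\right) \frac{1}{254}}{2} = \frac{1}{2} \left(- \frac{377}{254}\right) = - \frac{377}{508} \approx -0.74213$)
$F = 82350$ ($F = 1350 \cdot 61 = 82350$)
$F + R{\left(B,147 - -94 \right)} = 82350 + \frac{1}{147 - -94} = 82350 + \frac{1}{147 + 94} = 82350 + \frac{1}{241} = \frac{19846351}{241}$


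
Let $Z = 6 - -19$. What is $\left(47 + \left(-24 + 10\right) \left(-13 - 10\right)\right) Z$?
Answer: $9225$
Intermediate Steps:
$Z = 25$ ($Z = 6 + 19 = 25$)
$\left(47 + \left(-24 + 10\right) \left(-13 - 10\right)\right) Z = \left(47 + \left(-24 + 10\right) \left(-13 - 10\right)\right) 25 = \left(47 - -322\right) 25 = \left(47 + 322\right) 25 = 369 \cdot 25 = 9225$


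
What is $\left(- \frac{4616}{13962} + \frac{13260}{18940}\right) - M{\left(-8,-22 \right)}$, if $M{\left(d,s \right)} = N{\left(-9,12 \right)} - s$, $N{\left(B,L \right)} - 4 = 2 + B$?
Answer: $- \frac{123166406}{6611007} \approx -18.63$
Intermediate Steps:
$N{\left(B,L \right)} = 6 + B$ ($N{\left(B,L \right)} = 4 + \left(2 + B\right) = 6 + B$)
$M{\left(d,s \right)} = -3 - s$ ($M{\left(d,s \right)} = \left(6 - 9\right) - s = -3 - s$)
$\left(- \frac{4616}{13962} + \frac{13260}{18940}\right) - M{\left(-8,-22 \right)} = \left(- \frac{4616}{13962} + \frac{13260}{18940}\right) - \left(-3 - -22\right) = \left(\left(-4616\right) \frac{1}{13962} + 13260 \cdot \frac{1}{18940}\right) - \left(-3 + 22\right) = \left(- \frac{2308}{6981} + \frac{663}{947}\right) - 19 = \frac{2442727}{6611007} - 19 = - \frac{123166406}{6611007}$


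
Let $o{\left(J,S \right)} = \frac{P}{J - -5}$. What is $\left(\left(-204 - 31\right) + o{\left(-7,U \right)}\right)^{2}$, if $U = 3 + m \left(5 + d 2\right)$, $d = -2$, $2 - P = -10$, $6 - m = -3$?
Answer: $58081$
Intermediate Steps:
$m = 9$ ($m = 6 - -3 = 6 + 3 = 9$)
$P = 12$ ($P = 2 - -10 = 2 + 10 = 12$)
$U = 12$ ($U = 3 + 9 \left(5 - 4\right) = 3 + 9 \cdot 1 = 3 + 9 = 12$)
$o{\left(J,S \right)} = \frac{12}{5 + J}$ ($o{\left(J,S \right)} = \frac{12}{J - -5} = \frac{12}{J + 5} = \frac{12}{5 + J}$)
$\left(\left(-204 - 31\right) + o{\left(-7,U \right)}\right)^{2} = \left(\left(-204 - 31\right) + \frac{12}{5 - 7}\right)^{2} = \left(\left(-204 - 31\right) + \frac{12}{-2}\right)^{2} = \left(-235 + 12 \left(- \frac{1}{2}\right)\right)^{2} = \left(-235 - 6\right)^{2} = \left(-241\right)^{2} = 58081$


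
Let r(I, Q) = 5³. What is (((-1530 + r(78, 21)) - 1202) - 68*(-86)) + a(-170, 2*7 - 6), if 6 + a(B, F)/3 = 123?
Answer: 3592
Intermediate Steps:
r(I, Q) = 125
a(B, F) = 351 (a(B, F) = -18 + 3*123 = -18 + 369 = 351)
(((-1530 + r(78, 21)) - 1202) - 68*(-86)) + a(-170, 2*7 - 6) = (((-1530 + 125) - 1202) - 68*(-86)) + 351 = ((-1405 - 1202) + 5848) + 351 = (-2607 + 5848) + 351 = 3241 + 351 = 3592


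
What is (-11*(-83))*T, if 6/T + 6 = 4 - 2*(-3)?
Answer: 2739/2 ≈ 1369.5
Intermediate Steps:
T = 3/2 (T = 6/(-6 + (4 - 2*(-3))) = 6/(-6 + (4 + 6)) = 6/(-6 + 10) = 6/4 = 6*(¼) = 3/2 ≈ 1.5000)
(-11*(-83))*T = -11*(-83)*(3/2) = 913*(3/2) = 2739/2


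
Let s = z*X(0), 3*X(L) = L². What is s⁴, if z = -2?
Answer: 0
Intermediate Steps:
X(L) = L²/3
s = 0 (s = -2*0²/3 = -2*0/3 = -2*0 = 0)
s⁴ = 0⁴ = 0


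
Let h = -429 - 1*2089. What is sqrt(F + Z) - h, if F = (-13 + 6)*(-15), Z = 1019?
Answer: 2518 + 2*sqrt(281) ≈ 2551.5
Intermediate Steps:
F = 105 (F = -7*(-15) = 105)
h = -2518 (h = -429 - 2089 = -2518)
sqrt(F + Z) - h = sqrt(105 + 1019) - 1*(-2518) = sqrt(1124) + 2518 = 2*sqrt(281) + 2518 = 2518 + 2*sqrt(281)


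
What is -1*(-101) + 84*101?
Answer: 8585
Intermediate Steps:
-1*(-101) + 84*101 = 101 + 8484 = 8585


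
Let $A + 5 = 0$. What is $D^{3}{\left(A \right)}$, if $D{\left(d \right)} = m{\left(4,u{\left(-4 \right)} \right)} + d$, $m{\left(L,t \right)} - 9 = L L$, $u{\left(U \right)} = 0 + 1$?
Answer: $8000$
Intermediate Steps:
$A = -5$ ($A = -5 + 0 = -5$)
$u{\left(U \right)} = 1$
$m{\left(L,t \right)} = 9 + L^{2}$ ($m{\left(L,t \right)} = 9 + L L = 9 + L^{2}$)
$D{\left(d \right)} = 25 + d$ ($D{\left(d \right)} = \left(9 + 4^{2}\right) + d = \left(9 + 16\right) + d = 25 + d$)
$D^{3}{\left(A \right)} = \left(25 - 5\right)^{3} = 20^{3} = 8000$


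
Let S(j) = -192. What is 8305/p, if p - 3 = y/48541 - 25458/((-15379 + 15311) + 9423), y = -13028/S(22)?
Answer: 181022844565200/6104695811 ≈ 29653.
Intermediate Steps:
y = 3257/48 (y = -13028/(-192) = -13028*(-1/192) = 3257/48 ≈ 67.854)
p = 6104695811/21796850640 (p = 3 + ((3257/48)/48541 - 25458/((-15379 + 15311) + 9423)) = 3 + ((3257/48)*(1/48541) - 25458/(-68 + 9423)) = 3 + (3257/2329968 - 25458/9355) = 3 - 59285856109/21796850640 = 6104695811/21796850640 ≈ 0.28007)
8305/p = 8305/(6104695811/21796850640) = 8305*(21796850640/6104695811) = 181022844565200/6104695811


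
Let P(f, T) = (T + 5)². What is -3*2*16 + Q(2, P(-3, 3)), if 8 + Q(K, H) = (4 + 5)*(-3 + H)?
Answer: 445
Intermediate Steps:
P(f, T) = (5 + T)²
Q(K, H) = -35 + 9*H (Q(K, H) = -8 + (4 + 5)*(-3 + H) = -8 + 9*(-3 + H) = -8 + (-27 + 9*H) = -35 + 9*H)
-3*2*16 + Q(2, P(-3, 3)) = -3*2*16 + (-35 + 9*(5 + 3)²) = -6*16 + (-35 + 9*8²) = -96 + (-35 + 9*64) = -96 + (-35 + 576) = -96 + 541 = 445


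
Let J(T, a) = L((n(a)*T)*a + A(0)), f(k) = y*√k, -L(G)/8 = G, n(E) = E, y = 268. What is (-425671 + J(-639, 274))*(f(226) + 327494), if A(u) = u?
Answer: 125549030250454 + 102741241388*√226 ≈ 1.2709e+14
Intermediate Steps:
L(G) = -8*G
f(k) = 268*√k
J(T, a) = -8*T*a² (J(T, a) = -8*((a*T)*a + 0) = -8*((T*a)*a + 0) = -8*(T*a² + 0) = -8*T*a²)
(-425671 + J(-639, 274))*(f(226) + 327494) = (-425671 - 8*(-639)*274²)*(268*√226 + 327494) = (-425671 - 8*(-639)*75076)*(327494 + 268*√226) = (-425671 + 383788512)*(327494 + 268*√226) = 383362841*(327494 + 268*√226) = 125549030250454 + 102741241388*√226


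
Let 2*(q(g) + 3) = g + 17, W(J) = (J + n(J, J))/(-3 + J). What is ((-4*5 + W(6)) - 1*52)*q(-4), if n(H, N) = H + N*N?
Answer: -196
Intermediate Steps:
n(H, N) = H + N**2
W(J) = (J**2 + 2*J)/(-3 + J) (W(J) = (J + (J + J**2))/(-3 + J) = (J**2 + 2*J)/(-3 + J))
q(g) = 11/2 + g/2 (q(g) = -3 + (g + 17)/2 = -3 + (17 + g)/2 = -3 + (17/2 + g/2) = 11/2 + g/2)
((-4*5 + W(6)) - 1*52)*q(-4) = ((-4*5 + 6*(2 + 6)/(-3 + 6)) - 1*52)*(11/2 + (1/2)*(-4)) = ((-20 + 6*8/3) - 52)*(11/2 - 2) = ((-20 + 6*(1/3)*8) - 52)*(7/2) = ((-20 + 16) - 52)*(7/2) = (-4 - 52)*(7/2) = -56*7/2 = -196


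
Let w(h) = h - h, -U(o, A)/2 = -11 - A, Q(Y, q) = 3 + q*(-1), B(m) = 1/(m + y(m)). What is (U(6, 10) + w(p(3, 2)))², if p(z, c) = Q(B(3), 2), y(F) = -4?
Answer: 1764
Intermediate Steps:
B(m) = 1/(-4 + m) (B(m) = 1/(m - 4) = 1/(-4 + m))
Q(Y, q) = 3 - q
p(z, c) = 1 (p(z, c) = 3 - 1*2 = 3 - 2 = 1)
U(o, A) = 22 + 2*A (U(o, A) = -2*(-11 - A) = 22 + 2*A)
w(h) = 0
(U(6, 10) + w(p(3, 2)))² = ((22 + 2*10) + 0)² = ((22 + 20) + 0)² = (42 + 0)² = 42² = 1764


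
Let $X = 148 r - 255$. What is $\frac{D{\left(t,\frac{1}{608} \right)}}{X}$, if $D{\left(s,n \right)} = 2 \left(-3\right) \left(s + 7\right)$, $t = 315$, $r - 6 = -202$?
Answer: $\frac{1932}{29263} \approx 0.066022$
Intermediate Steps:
$r = -196$ ($r = 6 - 202 = -196$)
$D{\left(s,n \right)} = -42 - 6 s$ ($D{\left(s,n \right)} = - 6 \left(7 + s\right) = -42 - 6 s$)
$X = -29263$ ($X = 148 \left(-196\right) - 255 = -29008 - 255 = -29263$)
$\frac{D{\left(t,\frac{1}{608} \right)}}{X} = \frac{-42 - 1890}{-29263} = \left(-42 - 1890\right) \left(- \frac{1}{29263}\right) = \left(-1932\right) \left(- \frac{1}{29263}\right) = \frac{1932}{29263}$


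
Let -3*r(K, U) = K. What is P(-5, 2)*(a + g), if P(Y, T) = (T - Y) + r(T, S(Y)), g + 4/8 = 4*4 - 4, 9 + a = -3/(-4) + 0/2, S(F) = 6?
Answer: 247/12 ≈ 20.583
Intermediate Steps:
r(K, U) = -K/3
a = -33/4 (a = -9 + (-3/(-4) + 0/2) = -9 + (-3*(-1/4) + 0*(1/2)) = -9 + (3/4 + 0) = -9 + 3/4 = -33/4 ≈ -8.2500)
g = 23/2 (g = -1/2 + (4*4 - 4) = -1/2 + (16 - 4) = -1/2 + 12 = 23/2 ≈ 11.500)
P(Y, T) = -Y + 2*T/3 (P(Y, T) = (T - Y) - T/3 = -Y + 2*T/3)
P(-5, 2)*(a + g) = (-1*(-5) + (2/3)*2)*(-33/4 + 23/2) = (5 + 4/3)*(13/4) = (19/3)*(13/4) = 247/12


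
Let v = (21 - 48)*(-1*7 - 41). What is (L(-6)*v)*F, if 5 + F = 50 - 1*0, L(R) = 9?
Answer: 524880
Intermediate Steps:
F = 45 (F = -5 + (50 - 1*0) = -5 + (50 + 0) = -5 + 50 = 45)
v = 1296 (v = -27*(-7 - 41) = -27*(-48) = 1296)
(L(-6)*v)*F = (9*1296)*45 = 11664*45 = 524880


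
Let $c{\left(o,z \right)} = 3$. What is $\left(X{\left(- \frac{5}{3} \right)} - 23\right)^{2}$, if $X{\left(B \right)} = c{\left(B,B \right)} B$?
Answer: $784$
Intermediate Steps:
$X{\left(B \right)} = 3 B$
$\left(X{\left(- \frac{5}{3} \right)} - 23\right)^{2} = \left(3 \left(- \frac{5}{3}\right) - 23\right)^{2} = \left(-5 - 23\right)^{2} = \left(-28\right)^{2} = 784$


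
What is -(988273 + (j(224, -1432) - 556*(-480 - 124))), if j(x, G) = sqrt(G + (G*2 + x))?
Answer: -1324097 - 2*I*sqrt(1018) ≈ -1.3241e+6 - 63.812*I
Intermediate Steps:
j(x, G) = sqrt(x + 3*G) (j(x, G) = sqrt(G + (2*G + x)) = sqrt(G + (x + 2*G)) = sqrt(x + 3*G))
-(988273 + (j(224, -1432) - 556*(-480 - 124))) = -(988273 + (sqrt(224 + 3*(-1432)) - 556*(-480 - 124))) = -(988273 + (sqrt(224 - 4296) - 556*(-604))) = -(988273 + (sqrt(-4072) - 1*(-335824))) = -(988273 + (2*I*sqrt(1018) + 335824)) = -(988273 + (335824 + 2*I*sqrt(1018))) = -(1324097 + 2*I*sqrt(1018)) = -1324097 - 2*I*sqrt(1018)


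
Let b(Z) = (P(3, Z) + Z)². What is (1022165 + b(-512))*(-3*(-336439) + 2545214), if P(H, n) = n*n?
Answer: 243315913328193759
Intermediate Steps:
P(H, n) = n²
b(Z) = (Z + Z²)² (b(Z) = (Z² + Z)² = (Z + Z²)²)
(1022165 + b(-512))*(-3*(-336439) + 2545214) = (1022165 + (-512)²*(1 - 512)²)*(-3*(-336439) + 2545214) = (1022165 + 262144*(-511)²)*(1009317 + 2545214) = (1022165 + 262144*261121)*3554531 = (1022165 + 68451303424)*3554531 = 68452325589*3554531 = 243315913328193759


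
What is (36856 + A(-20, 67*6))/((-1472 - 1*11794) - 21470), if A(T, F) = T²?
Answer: -4657/4342 ≈ -1.0725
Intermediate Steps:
(36856 + A(-20, 67*6))/((-1472 - 1*11794) - 21470) = (36856 + (-20)²)/((-1472 - 1*11794) - 21470) = (36856 + 400)/((-1472 - 11794) - 21470) = 37256/(-13266 - 21470) = 37256/(-34736) = 37256*(-1/34736) = -4657/4342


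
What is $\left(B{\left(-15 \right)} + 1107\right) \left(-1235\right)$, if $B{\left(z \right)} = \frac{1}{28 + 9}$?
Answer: $- \frac{50585600}{37} \approx -1.3672 \cdot 10^{6}$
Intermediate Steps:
$B{\left(z \right)} = \frac{1}{37}$
$\left(B{\left(-15 \right)} + 1107\right) \left(-1235\right) = \left(\frac{1}{37} + 1107\right) \left(-1235\right) = \frac{40960}{37} \left(-1235\right) = - \frac{50585600}{37}$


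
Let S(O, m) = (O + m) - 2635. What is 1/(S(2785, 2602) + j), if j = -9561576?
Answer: -1/9558824 ≈ -1.0462e-7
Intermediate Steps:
S(O, m) = -2635 + O + m
1/(S(2785, 2602) + j) = 1/((-2635 + 2785 + 2602) - 9561576) = 1/(2752 - 9561576) = 1/(-9558824) = -1/9558824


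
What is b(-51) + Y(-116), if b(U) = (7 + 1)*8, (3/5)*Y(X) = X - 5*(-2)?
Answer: -338/3 ≈ -112.67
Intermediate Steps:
Y(X) = 50/3 + 5*X/3 (Y(X) = 5*(X - 5*(-2))/3 = 5*(X + 10)/3 = 5*(10 + X)/3 = 50/3 + 5*X/3)
b(U) = 64 (b(U) = 8*8 = 64)
b(-51) + Y(-116) = 64 + (50/3 + (5/3)*(-116)) = 64 + (50/3 - 580/3) = 64 - 530/3 = -338/3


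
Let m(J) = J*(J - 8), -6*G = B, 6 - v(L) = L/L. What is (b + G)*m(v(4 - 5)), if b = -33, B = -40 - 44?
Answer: 285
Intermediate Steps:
B = -84
v(L) = 5 (v(L) = 6 - L/L = 6 - 1*1 = 6 - 1 = 5)
G = 14 (G = -1/6*(-84) = 14)
m(J) = J*(-8 + J)
(b + G)*m(v(4 - 5)) = (-33 + 14)*(5*(-8 + 5)) = -95*(-3) = -19*(-15) = 285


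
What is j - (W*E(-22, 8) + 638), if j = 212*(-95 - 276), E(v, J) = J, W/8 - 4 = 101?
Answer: -86010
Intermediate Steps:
W = 840 (W = 32 + 8*101 = 32 + 808 = 840)
j = -78652 (j = 212*(-371) = -78652)
j - (W*E(-22, 8) + 638) = -78652 - (840*8 + 638) = -78652 - (6720 + 638) = -78652 - 1*7358 = -78652 - 7358 = -86010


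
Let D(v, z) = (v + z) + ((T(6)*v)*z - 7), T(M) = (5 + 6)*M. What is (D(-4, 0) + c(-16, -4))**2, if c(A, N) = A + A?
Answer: 1849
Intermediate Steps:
T(M) = 11*M
c(A, N) = 2*A
D(v, z) = -7 + v + z + 66*v*z (D(v, z) = (v + z) + (((11*6)*v)*z - 7) = (v + z) + ((66*v)*z - 7) = (v + z) + (66*v*z - 7) = (v + z) + (-7 + 66*v*z) = -7 + v + z + 66*v*z)
(D(-4, 0) + c(-16, -4))**2 = ((-7 - 4 + 0 + 66*(-4)*0) + 2*(-16))**2 = ((-7 - 4 + 0 + 0) - 32)**2 = (-11 - 32)**2 = (-43)**2 = 1849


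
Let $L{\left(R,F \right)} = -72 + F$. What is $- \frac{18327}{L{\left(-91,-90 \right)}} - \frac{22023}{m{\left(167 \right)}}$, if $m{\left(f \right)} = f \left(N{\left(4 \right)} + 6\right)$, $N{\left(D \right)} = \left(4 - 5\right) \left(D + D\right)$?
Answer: $\frac{807412}{4509} \approx 179.07$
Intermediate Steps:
$N{\left(D \right)} = - 2 D$
$m{\left(f \right)} = - 2 f$ ($m{\left(f \right)} = f \left(\left(-2\right) 4 + 6\right) = f \left(-8 + 6\right) = f \left(-2\right) = - 2 f$)
$- \frac{18327}{L{\left(-91,-90 \right)}} - \frac{22023}{m{\left(167 \right)}} = - \frac{18327}{-72 - 90} - \frac{22023}{\left(-2\right) 167} = - \frac{18327}{-162} - \frac{22023}{-334} = \left(-18327\right) \left(- \frac{1}{162}\right) - - \frac{22023}{334} = \frac{6109}{54} + \frac{22023}{334} = \frac{807412}{4509}$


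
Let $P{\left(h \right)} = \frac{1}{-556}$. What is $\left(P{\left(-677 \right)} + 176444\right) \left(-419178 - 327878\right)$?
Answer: $- \frac{18322083105332}{139} \approx -1.3181 \cdot 10^{11}$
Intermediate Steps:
$P{\left(h \right)} = - \frac{1}{556}$
$\left(P{\left(-677 \right)} + 176444\right) \left(-419178 - 327878\right) = \left(- \frac{1}{556} + 176444\right) \left(-419178 - 327878\right) = \frac{98102863}{556} \left(-747056\right) = - \frac{18322083105332}{139}$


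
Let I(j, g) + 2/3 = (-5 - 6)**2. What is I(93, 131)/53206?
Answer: 361/159618 ≈ 0.0022616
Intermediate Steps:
I(j, g) = 361/3 (I(j, g) = -2/3 + (-5 - 6)**2 = -2/3 + (-11)**2 = -2/3 + 121 = 361/3)
I(93, 131)/53206 = (361/3)/53206 = (361/3)*(1/53206) = 361/159618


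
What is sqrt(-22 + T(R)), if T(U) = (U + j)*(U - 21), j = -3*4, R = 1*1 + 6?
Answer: 4*sqrt(3) ≈ 6.9282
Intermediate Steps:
R = 7 (R = 1 + 6 = 7)
j = -12
T(U) = (-21 + U)*(-12 + U) (T(U) = (U - 12)*(U - 21) = (-12 + U)*(-21 + U) = (-21 + U)*(-12 + U))
sqrt(-22 + T(R)) = sqrt(-22 + (252 + 7**2 - 33*7)) = sqrt(-22 + (252 + 49 - 231)) = sqrt(-22 + 70) = sqrt(48) = 4*sqrt(3)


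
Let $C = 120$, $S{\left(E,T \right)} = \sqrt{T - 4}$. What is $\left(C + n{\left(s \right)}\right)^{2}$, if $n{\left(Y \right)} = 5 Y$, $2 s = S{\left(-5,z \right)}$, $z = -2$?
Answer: $\frac{28725}{2} + 600 i \sqrt{6} \approx 14363.0 + 1469.7 i$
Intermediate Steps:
$S{\left(E,T \right)} = \sqrt{-4 + T}$
$s = \frac{i \sqrt{6}}{2}$ ($s = \frac{\sqrt{-4 - 2}}{2} = \frac{\sqrt{-6}}{2} = \frac{i \sqrt{6}}{2} \approx 1.2247 i$)
$\left(C + n{\left(s \right)}\right)^{2} = \left(120 + 5 \frac{i \sqrt{6}}{2}\right)^{2} = \left(120 + \frac{5 i \sqrt{6}}{2}\right)^{2}$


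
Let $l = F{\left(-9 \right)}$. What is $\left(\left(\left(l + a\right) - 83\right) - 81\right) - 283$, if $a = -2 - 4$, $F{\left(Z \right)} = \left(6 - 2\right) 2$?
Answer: $-445$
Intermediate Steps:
$F{\left(Z \right)} = 8$ ($F{\left(Z \right)} = 4 \cdot 2 = 8$)
$a = -6$ ($a = -2 - 4 = -6$)
$l = 8$
$\left(\left(\left(l + a\right) - 83\right) - 81\right) - 283 = \left(\left(\left(8 - 6\right) - 83\right) - 81\right) - 283 = \left(\left(2 - 83\right) - 81\right) - 283 = \left(-81 - 81\right) - 283 = -162 - 283 = -445$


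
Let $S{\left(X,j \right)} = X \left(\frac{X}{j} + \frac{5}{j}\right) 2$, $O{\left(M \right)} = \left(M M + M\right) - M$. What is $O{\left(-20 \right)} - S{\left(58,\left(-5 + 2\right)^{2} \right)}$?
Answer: $-412$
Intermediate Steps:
$O{\left(M \right)} = M^{2}$ ($O{\left(M \right)} = \left(M^{2} + M\right) - M = \left(M + M^{2}\right) - M = M^{2}$)
$S{\left(X,j \right)} = 2 X \left(\frac{5}{j} + \frac{X}{j}\right)$ ($S{\left(X,j \right)} = X \left(\frac{5}{j} + \frac{X}{j}\right) 2 = 2 X \left(\frac{5}{j} + \frac{X}{j}\right)$)
$O{\left(-20 \right)} - S{\left(58,\left(-5 + 2\right)^{2} \right)} = \left(-20\right)^{2} - 2 \cdot 58 \frac{1}{\left(-5 + 2\right)^{2}} \left(5 + 58\right) = 400 - 2 \cdot 58 \frac{1}{\left(-3\right)^{2}} \cdot 63 = 400 - 2 \cdot 58 \cdot \frac{1}{9} \cdot 63 = 400 - 812 = -412$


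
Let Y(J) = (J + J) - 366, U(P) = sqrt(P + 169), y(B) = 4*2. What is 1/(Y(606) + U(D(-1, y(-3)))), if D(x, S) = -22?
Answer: 282/238523 - 7*sqrt(3)/715569 ≈ 0.0011653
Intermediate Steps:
y(B) = 8
U(P) = sqrt(169 + P)
Y(J) = -366 + 2*J (Y(J) = 2*J - 366 = -366 + 2*J)
1/(Y(606) + U(D(-1, y(-3)))) = 1/((-366 + 2*606) + sqrt(169 - 22)) = 1/((-366 + 1212) + sqrt(147)) = 1/(846 + 7*sqrt(3))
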